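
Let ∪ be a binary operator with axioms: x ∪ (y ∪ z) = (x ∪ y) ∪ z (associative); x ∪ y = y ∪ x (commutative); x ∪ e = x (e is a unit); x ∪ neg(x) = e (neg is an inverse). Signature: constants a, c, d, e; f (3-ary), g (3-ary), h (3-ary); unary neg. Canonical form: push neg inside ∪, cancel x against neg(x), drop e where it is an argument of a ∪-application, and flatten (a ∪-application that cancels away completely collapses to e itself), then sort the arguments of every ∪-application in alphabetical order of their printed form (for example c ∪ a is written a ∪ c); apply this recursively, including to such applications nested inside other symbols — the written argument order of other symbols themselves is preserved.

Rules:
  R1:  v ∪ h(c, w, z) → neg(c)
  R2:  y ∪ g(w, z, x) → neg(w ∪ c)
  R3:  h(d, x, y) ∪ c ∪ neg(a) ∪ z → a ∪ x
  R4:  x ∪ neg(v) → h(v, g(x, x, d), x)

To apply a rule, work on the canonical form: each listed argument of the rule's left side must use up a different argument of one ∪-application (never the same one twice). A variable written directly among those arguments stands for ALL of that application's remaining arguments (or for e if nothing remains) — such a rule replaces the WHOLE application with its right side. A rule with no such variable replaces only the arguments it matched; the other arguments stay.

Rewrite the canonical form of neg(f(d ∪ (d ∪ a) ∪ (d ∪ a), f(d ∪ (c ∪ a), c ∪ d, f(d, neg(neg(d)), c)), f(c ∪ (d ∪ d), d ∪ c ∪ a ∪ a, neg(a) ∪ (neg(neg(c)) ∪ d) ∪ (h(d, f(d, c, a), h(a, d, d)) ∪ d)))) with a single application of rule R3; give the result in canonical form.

Answer: neg(f(a ∪ a ∪ d ∪ d ∪ d, f(a ∪ c ∪ d, c ∪ d, f(d, d, c)), f(c ∪ d ∪ d, a ∪ a ∪ c ∪ d, a ∪ f(d, c, a))))

Derivation:
Canonical form:  neg(f(a ∪ a ∪ d ∪ d ∪ d, f(a ∪ c ∪ d, c ∪ d, f(d, d, c)), f(c ∪ d ∪ d, a ∪ a ∪ c ∪ d, c ∪ d ∪ d ∪ h(d, f(d, c, a), h(a, d, d)) ∪ neg(a))))
Apply R3:  consuming c, h(d, f(d, c, a), h(a, d, d)), neg(a);  x := f(d, c, a), y := h(a, d, d), z := d ∪ d
The variable takes the whole remainder — replace the entire application.
Result:  neg(f(a ∪ a ∪ d ∪ d ∪ d, f(a ∪ c ∪ d, c ∪ d, f(d, d, c)), f(c ∪ d ∪ d, a ∪ a ∪ c ∪ d, a ∪ f(d, c, a))))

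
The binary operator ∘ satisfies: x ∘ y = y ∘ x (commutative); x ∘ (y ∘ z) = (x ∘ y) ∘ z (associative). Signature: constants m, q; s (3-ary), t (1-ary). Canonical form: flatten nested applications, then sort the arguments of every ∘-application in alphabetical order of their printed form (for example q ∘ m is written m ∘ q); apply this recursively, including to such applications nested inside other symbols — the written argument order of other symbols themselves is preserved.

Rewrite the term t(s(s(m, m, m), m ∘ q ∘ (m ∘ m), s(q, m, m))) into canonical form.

Answer: t(s(s(m, m, m), m ∘ m ∘ m ∘ q, s(q, m, m)))

Derivation:
Descend into:  m ∘ q ∘ (m ∘ m)
Merge nested applications:  m ∘ q ∘ m ∘ m
Sort arguments:  m ∘ m ∘ m ∘ q
Reassemble:  t(s(s(m, m, m), m ∘ m ∘ m ∘ q, s(q, m, m)))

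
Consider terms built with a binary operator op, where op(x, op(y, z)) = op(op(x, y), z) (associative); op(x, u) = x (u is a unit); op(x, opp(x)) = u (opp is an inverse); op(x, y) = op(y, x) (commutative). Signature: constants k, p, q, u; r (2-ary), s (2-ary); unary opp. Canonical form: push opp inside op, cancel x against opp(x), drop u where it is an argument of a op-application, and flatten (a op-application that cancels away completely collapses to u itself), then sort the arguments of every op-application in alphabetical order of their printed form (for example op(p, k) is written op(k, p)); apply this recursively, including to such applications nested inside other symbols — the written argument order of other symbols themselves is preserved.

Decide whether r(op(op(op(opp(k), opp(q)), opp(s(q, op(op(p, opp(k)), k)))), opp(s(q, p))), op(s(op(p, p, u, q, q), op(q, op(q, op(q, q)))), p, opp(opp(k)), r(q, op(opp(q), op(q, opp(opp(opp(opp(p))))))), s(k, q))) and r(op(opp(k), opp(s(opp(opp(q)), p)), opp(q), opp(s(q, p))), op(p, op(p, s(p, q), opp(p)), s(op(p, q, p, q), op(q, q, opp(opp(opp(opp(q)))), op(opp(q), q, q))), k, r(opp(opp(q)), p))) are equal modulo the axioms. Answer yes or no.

Left:  r(op(op(op(opp(k), opp(q)), opp(s(q, op(op(p, opp(k)), k)))), opp(s(q, p))), op(s(op(p, p, u, q, q), op(q, op(q, op(q, q)))), p, opp(opp(k)), r(q, op(opp(q), op(q, opp(opp(opp(opp(p))))))), s(k, q)))
  Descend into:  op(s(op(p, p, u, q, q), op(q, op(q, op(q, q)))), p, opp(opp(k)), r(q, op(opp(q), op(q, opp(opp(opp(opp(p))))))), s(k, q))
  Push opp inside:  distribute opp over op and collapse double opp
  Combine occurrences:  op(s(op(p, p, q, q), op(q, q, q, q)), p, k, r(q, p), s(k, q))
  Order the arguments:  op(k, p, r(q, p), s(k, q), s(op(p, p, q, q), op(q, q, q, q)))
  Rebuild:  r(op(opp(k), opp(q), opp(s(q, p)), opp(s(q, p))), op(k, p, r(q, p), s(k, q), s(op(p, p, q, q), op(q, q, q, q))))
Right:  r(op(opp(k), opp(s(opp(opp(q)), p)), opp(q), opp(s(q, p))), op(p, op(p, s(p, q), opp(p)), s(op(p, q, p, q), op(q, q, opp(opp(opp(opp(q)))), op(opp(q), q, q))), k, r(opp(opp(q)), p)))
  Work inside:  op(p, op(p, s(p, q), opp(p)), s(op(p, q, p, q), op(q, q, opp(opp(opp(opp(q)))), op(opp(q), q, q))), k, r(opp(opp(q)), p))
  Push opp inside:  distribute opp over op and collapse double opp
  Collect terms:  op(p, s(p, q), s(op(p, p, q, q), op(q, q, q, q)), k, r(q, p))
  Sort arguments:  op(k, p, r(q, p), s(op(p, p, q, q), op(q, q, q, q)), s(p, q))
  Rebuild:  r(op(opp(k), opp(q), opp(s(q, p)), opp(s(q, p))), op(k, p, r(q, p), s(op(p, p, q, q), op(q, q, q, q)), s(p, q)))

Answer: no — r(op(opp(k), opp(q), opp(s(q, p)), opp(s(q, p))), op(k, p, r(q, p), s(k, q), s(op(p, p, q, q), op(q, q, q, q)))) vs r(op(opp(k), opp(q), opp(s(q, p)), opp(s(q, p))), op(k, p, r(q, p), s(op(p, p, q, q), op(q, q, q, q)), s(p, q)))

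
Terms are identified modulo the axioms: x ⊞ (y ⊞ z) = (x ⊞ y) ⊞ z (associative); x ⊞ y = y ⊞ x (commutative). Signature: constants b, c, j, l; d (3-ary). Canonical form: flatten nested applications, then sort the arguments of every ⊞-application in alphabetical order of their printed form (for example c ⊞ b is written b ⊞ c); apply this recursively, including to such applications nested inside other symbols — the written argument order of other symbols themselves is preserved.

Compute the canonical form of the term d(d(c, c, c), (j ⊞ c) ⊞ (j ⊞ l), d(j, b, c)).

Focus inside:  (j ⊞ c) ⊞ (j ⊞ l)
Un-nest:  j ⊞ c ⊞ j ⊞ l
Order the arguments:  c ⊞ j ⊞ j ⊞ l
Put back:  d(d(c, c, c), c ⊞ j ⊞ j ⊞ l, d(j, b, c))

Answer: d(d(c, c, c), c ⊞ j ⊞ j ⊞ l, d(j, b, c))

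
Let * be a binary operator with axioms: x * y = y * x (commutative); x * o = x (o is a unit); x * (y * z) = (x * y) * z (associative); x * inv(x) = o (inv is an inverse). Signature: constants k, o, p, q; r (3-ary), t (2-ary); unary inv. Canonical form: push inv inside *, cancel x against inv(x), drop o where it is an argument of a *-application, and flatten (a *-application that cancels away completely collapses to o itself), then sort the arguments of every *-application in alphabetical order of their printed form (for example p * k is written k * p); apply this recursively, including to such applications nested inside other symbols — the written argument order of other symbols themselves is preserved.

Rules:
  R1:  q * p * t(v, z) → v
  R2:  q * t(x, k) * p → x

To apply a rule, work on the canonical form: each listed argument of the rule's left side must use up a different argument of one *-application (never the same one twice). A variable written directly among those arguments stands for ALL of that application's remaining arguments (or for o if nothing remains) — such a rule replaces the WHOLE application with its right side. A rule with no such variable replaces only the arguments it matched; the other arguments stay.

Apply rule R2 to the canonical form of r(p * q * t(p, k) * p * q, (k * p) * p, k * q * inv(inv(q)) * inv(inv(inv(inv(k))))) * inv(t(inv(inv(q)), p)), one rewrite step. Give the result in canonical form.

Answer: inv(t(q, p)) * r(p * p * q, k * p * p, k * k * q * q)

Derivation:
Canonical form:  inv(t(q, p)) * r(p * p * q * q * t(p, k), k * p * p, k * k * q * q)
Apply R2:  consuming p, q, t(p, k);  x := p
Giving:  inv(t(q, p)) * r(p * p * q, k * p * p, k * k * q * q)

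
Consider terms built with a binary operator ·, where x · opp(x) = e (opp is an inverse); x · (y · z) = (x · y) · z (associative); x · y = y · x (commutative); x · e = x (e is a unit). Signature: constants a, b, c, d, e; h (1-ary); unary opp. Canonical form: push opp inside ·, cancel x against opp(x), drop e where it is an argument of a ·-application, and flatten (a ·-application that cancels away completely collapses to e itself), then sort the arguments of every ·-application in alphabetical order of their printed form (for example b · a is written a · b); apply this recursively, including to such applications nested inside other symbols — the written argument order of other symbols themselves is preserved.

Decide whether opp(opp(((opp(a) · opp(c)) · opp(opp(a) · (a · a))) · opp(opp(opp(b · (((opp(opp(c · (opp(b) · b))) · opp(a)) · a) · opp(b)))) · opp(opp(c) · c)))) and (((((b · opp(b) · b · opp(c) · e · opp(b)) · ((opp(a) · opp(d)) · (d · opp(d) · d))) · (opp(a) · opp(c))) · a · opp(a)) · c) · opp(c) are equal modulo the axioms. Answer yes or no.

Left:  opp(opp(((opp(a) · opp(c)) · opp(opp(a) · (a · a))) · opp(opp(opp(b · (((opp(opp(c · (opp(b) · b))) · opp(a)) · a) · opp(b)))) · opp(opp(c) · c))))
  Push opp inside:  distribute opp over · and collapse double opp
  Cancel:  b cancels
  Combine occurrences:  opp(a) · opp(a) · opp(c) · opp(c)
Right:  (((((b · opp(b) · b · opp(c) · e · opp(b)) · ((opp(a) · opp(d)) · (d · opp(d) · d))) · (opp(a) · opp(c))) · a · opp(a)) · c) · opp(c)
  Inverses cancel:  b cancels; d cancels
  Combine occurrences:  opp(c) · opp(c) · opp(a) · opp(a)
  Sort arguments:  opp(a) · opp(a) · opp(c) · opp(c)

Answer: yes — both canonical forms are opp(a) · opp(a) · opp(c) · opp(c)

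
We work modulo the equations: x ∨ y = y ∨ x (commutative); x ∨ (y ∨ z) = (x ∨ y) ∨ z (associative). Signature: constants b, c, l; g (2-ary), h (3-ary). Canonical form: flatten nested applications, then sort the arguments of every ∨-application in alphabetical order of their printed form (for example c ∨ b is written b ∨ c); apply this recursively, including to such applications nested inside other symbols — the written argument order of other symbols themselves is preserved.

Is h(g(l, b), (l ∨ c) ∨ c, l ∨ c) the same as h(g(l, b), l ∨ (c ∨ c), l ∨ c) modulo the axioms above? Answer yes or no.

Left:  h(g(l, b), (l ∨ c) ∨ c, l ∨ c)
  Work inside:  (l ∨ c) ∨ c
  Un-nest:  l ∨ c ∨ c
  Order the arguments:  c ∨ c ∨ l
  Rebuild:  h(g(l, b), c ∨ c ∨ l, c ∨ l)
Right:  h(g(l, b), l ∨ (c ∨ c), l ∨ c)
  Descend into:  l ∨ (c ∨ c)
  Un-nest:  l ∨ c ∨ c
  Sort:  c ∨ c ∨ l
  Reassemble:  h(g(l, b), c ∨ c ∨ l, c ∨ l)

Answer: yes — both canonical forms are h(g(l, b), c ∨ c ∨ l, c ∨ l)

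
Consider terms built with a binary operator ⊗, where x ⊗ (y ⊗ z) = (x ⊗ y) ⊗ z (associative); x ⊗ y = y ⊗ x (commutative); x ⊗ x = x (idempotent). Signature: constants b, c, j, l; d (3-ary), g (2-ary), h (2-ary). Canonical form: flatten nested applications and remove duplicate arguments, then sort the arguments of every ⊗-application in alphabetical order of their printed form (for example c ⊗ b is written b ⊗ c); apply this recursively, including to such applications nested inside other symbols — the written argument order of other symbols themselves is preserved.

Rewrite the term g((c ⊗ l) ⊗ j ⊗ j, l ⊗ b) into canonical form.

Focus inside:  (c ⊗ l) ⊗ j ⊗ j
Flatten:  c ⊗ l ⊗ j ⊗ j
Drop duplicates:  drop duplicate j
Sort arguments:  c ⊗ j ⊗ l
Rebuild:  g(c ⊗ j ⊗ l, b ⊗ l)

Answer: g(c ⊗ j ⊗ l, b ⊗ l)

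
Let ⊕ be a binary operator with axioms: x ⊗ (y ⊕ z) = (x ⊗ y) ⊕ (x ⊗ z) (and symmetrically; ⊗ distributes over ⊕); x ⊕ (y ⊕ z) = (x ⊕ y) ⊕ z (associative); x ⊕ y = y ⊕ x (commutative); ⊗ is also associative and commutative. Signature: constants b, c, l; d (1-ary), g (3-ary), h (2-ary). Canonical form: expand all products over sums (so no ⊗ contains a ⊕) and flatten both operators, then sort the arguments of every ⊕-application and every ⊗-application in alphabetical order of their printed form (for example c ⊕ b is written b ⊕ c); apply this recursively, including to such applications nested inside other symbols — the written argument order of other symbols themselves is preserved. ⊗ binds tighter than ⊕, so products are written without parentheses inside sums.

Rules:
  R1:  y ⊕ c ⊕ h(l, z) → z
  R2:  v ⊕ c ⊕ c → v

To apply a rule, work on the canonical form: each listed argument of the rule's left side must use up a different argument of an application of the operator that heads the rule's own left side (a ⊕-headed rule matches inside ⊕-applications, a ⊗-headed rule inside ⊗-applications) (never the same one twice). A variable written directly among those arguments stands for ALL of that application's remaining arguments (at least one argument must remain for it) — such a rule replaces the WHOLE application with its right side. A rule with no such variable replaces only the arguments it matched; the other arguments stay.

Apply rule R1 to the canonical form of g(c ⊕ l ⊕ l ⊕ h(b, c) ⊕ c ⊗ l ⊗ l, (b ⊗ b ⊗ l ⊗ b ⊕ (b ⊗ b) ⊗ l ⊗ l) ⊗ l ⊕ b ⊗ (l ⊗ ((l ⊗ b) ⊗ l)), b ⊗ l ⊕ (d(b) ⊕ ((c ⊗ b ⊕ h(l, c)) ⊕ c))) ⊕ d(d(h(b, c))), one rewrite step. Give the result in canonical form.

Answer: d(d(h(b, c))) ⊕ g(c ⊕ c ⊗ l ⊗ l ⊕ h(b, c) ⊕ l ⊕ l, b ⊗ b ⊗ b ⊗ l ⊗ l ⊕ b ⊗ b ⊗ l ⊗ l ⊗ l ⊕ b ⊗ b ⊗ l ⊗ l ⊗ l, c)

Derivation:
Canonical form:  d(d(h(b, c))) ⊕ g(c ⊕ c ⊗ l ⊗ l ⊕ h(b, c) ⊕ l ⊕ l, b ⊗ b ⊗ b ⊗ l ⊗ l ⊕ b ⊗ b ⊗ l ⊗ l ⊗ l ⊕ b ⊗ b ⊗ l ⊗ l ⊗ l, b ⊗ c ⊕ b ⊗ l ⊕ c ⊕ d(b) ⊕ h(l, c))
R1 matches:  uses c, h(l, c);  y := b ⊗ c ⊕ b ⊗ l ⊕ d(b), z := c
Every leftover argument binds to the variable; the entire application is replaced.
Result:  d(d(h(b, c))) ⊕ g(c ⊕ c ⊗ l ⊗ l ⊕ h(b, c) ⊕ l ⊕ l, b ⊗ b ⊗ b ⊗ l ⊗ l ⊕ b ⊗ b ⊗ l ⊗ l ⊗ l ⊕ b ⊗ b ⊗ l ⊗ l ⊗ l, c)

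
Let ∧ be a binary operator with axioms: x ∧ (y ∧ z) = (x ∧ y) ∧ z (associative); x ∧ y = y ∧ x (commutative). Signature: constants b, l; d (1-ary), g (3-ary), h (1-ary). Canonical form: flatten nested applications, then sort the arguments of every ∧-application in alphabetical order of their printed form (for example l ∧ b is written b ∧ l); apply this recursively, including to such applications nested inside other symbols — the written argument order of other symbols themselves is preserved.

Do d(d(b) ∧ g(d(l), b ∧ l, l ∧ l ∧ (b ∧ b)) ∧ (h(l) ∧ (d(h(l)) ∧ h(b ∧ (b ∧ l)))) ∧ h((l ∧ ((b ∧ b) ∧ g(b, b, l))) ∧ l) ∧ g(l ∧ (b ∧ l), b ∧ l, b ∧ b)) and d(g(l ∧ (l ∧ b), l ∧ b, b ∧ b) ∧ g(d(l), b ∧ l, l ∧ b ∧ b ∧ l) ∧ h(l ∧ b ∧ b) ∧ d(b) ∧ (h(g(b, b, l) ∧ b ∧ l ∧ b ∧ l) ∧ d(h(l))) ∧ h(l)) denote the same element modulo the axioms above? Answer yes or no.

Answer: yes — both canonical forms are d(d(b) ∧ d(h(l)) ∧ g(b ∧ l ∧ l, b ∧ l, b ∧ b) ∧ g(d(l), b ∧ l, b ∧ b ∧ l ∧ l) ∧ h(b ∧ b ∧ g(b, b, l) ∧ l ∧ l) ∧ h(b ∧ b ∧ l) ∧ h(l))

Derivation:
Left:  d(d(b) ∧ g(d(l), b ∧ l, l ∧ l ∧ (b ∧ b)) ∧ (h(l) ∧ (d(h(l)) ∧ h(b ∧ (b ∧ l)))) ∧ h((l ∧ ((b ∧ b) ∧ g(b, b, l))) ∧ l) ∧ g(l ∧ (b ∧ l), b ∧ l, b ∧ b))
  Work inside:  d(b) ∧ g(d(l), b ∧ l, l ∧ l ∧ (b ∧ b)) ∧ (h(l) ∧ (d(h(l)) ∧ h(b ∧ (b ∧ l)))) ∧ h((l ∧ ((b ∧ b) ∧ g(b, b, l))) ∧ l) ∧ g(l ∧ (b ∧ l), b ∧ l, b ∧ b)
  Un-nest:  d(b) ∧ g(d(l), b ∧ l, l ∧ l ∧ (b ∧ b)) ∧ h(l) ∧ d(h(l)) ∧ h(b ∧ (b ∧ l)) ∧ h((l ∧ ((b ∧ b) ∧ g(b, b, l))) ∧ l) ∧ g(l ∧ (b ∧ l), b ∧ l, b ∧ b)
  Simplify inside:  g(d(l), b ∧ l, l ∧ l ∧ (b ∧ b))  →  g(d(l), b ∧ l, b ∧ b ∧ l ∧ l)
  Canonicalize subterm:  h(b ∧ (b ∧ l))  →  h(b ∧ b ∧ l)
  Canonicalize subterm:  h((l ∧ ((b ∧ b) ∧ g(b, b, l))) ∧ l)  →  h(b ∧ b ∧ g(b, b, l) ∧ l ∧ l)
  Sort:  d(b) ∧ d(h(l)) ∧ g(b ∧ l ∧ l, b ∧ l, b ∧ b) ∧ g(d(l), b ∧ l, b ∧ b ∧ l ∧ l) ∧ h(b ∧ b ∧ g(b, b, l) ∧ l ∧ l) ∧ h(b ∧ b ∧ l) ∧ h(l)
  Rebuild:  d(d(b) ∧ d(h(l)) ∧ g(b ∧ l ∧ l, b ∧ l, b ∧ b) ∧ g(d(l), b ∧ l, b ∧ b ∧ l ∧ l) ∧ h(b ∧ b ∧ g(b, b, l) ∧ l ∧ l) ∧ h(b ∧ b ∧ l) ∧ h(l))
Right:  d(g(l ∧ (l ∧ b), l ∧ b, b ∧ b) ∧ g(d(l), b ∧ l, l ∧ b ∧ b ∧ l) ∧ h(l ∧ b ∧ b) ∧ d(b) ∧ (h(g(b, b, l) ∧ b ∧ l ∧ b ∧ l) ∧ d(h(l))) ∧ h(l))
  Descend into:  g(l ∧ (l ∧ b), l ∧ b, b ∧ b) ∧ g(d(l), b ∧ l, l ∧ b ∧ b ∧ l) ∧ h(l ∧ b ∧ b) ∧ d(b) ∧ (h(g(b, b, l) ∧ b ∧ l ∧ b ∧ l) ∧ d(h(l))) ∧ h(l)
  Flatten:  g(l ∧ (l ∧ b), l ∧ b, b ∧ b) ∧ g(d(l), b ∧ l, l ∧ b ∧ b ∧ l) ∧ h(l ∧ b ∧ b) ∧ d(b) ∧ h(g(b, b, l) ∧ b ∧ l ∧ b ∧ l) ∧ d(h(l)) ∧ h(l)
  Canonicalize subterm:  g(l ∧ (l ∧ b), l ∧ b, b ∧ b)  →  g(b ∧ l ∧ l, b ∧ l, b ∧ b)
  Inside:  g(d(l), b ∧ l, l ∧ b ∧ b ∧ l)  →  g(d(l), b ∧ l, b ∧ b ∧ l ∧ l)
  Simplify inside:  h(l ∧ b ∧ b)  →  h(b ∧ b ∧ l)
  Sort:  d(b) ∧ d(h(l)) ∧ g(b ∧ l ∧ l, b ∧ l, b ∧ b) ∧ g(d(l), b ∧ l, b ∧ b ∧ l ∧ l) ∧ h(b ∧ b ∧ g(b, b, l) ∧ l ∧ l) ∧ h(b ∧ b ∧ l) ∧ h(l)
  Put back:  d(d(b) ∧ d(h(l)) ∧ g(b ∧ l ∧ l, b ∧ l, b ∧ b) ∧ g(d(l), b ∧ l, b ∧ b ∧ l ∧ l) ∧ h(b ∧ b ∧ g(b, b, l) ∧ l ∧ l) ∧ h(b ∧ b ∧ l) ∧ h(l))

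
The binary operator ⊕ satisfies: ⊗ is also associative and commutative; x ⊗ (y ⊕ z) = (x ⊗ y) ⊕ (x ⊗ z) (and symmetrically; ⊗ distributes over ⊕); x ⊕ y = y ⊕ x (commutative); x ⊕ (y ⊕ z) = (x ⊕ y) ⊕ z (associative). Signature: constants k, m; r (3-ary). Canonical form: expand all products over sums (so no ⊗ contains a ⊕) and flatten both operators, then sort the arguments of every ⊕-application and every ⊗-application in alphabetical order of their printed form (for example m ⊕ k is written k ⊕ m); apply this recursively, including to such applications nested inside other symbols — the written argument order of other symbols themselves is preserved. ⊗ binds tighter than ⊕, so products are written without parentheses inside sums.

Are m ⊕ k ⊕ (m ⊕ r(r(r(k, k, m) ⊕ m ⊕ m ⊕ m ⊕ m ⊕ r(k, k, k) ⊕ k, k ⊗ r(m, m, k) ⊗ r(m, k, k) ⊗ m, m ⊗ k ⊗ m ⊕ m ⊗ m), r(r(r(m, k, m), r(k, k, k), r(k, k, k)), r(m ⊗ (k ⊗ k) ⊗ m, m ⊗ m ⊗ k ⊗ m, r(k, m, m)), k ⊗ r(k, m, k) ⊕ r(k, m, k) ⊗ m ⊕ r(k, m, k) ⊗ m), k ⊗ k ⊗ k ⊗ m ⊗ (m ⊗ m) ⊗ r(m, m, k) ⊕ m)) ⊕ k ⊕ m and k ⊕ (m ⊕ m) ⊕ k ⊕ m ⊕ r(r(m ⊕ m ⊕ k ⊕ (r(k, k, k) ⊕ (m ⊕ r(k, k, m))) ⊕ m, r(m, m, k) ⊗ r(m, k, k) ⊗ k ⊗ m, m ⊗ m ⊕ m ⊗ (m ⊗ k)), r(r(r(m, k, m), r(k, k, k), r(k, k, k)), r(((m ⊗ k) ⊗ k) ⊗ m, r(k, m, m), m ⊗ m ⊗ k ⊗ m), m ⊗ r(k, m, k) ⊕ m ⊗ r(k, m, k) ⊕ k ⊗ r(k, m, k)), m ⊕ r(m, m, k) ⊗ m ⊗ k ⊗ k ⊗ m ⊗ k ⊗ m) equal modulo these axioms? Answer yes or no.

Answer: no — k ⊕ k ⊕ m ⊕ m ⊕ m ⊕ r(r(k ⊕ m ⊕ m ⊕ m ⊕ m ⊕ r(k, k, k) ⊕ r(k, k, m), k ⊗ m ⊗ r(m, k, k) ⊗ r(m, m, k), k ⊗ m ⊗ m ⊕ m ⊗ m), r(r(r(m, k, m), r(k, k, k), r(k, k, k)), r(k ⊗ k ⊗ m ⊗ m, k ⊗ m ⊗ m ⊗ m, r(k, m, m)), k ⊗ r(k, m, k) ⊕ m ⊗ r(k, m, k) ⊕ m ⊗ r(k, m, k)), k ⊗ k ⊗ k ⊗ m ⊗ m ⊗ m ⊗ r(m, m, k) ⊕ m) vs k ⊕ k ⊕ m ⊕ m ⊕ m ⊕ r(r(k ⊕ m ⊕ m ⊕ m ⊕ m ⊕ r(k, k, k) ⊕ r(k, k, m), k ⊗ m ⊗ r(m, k, k) ⊗ r(m, m, k), k ⊗ m ⊗ m ⊕ m ⊗ m), r(r(r(m, k, m), r(k, k, k), r(k, k, k)), r(k ⊗ k ⊗ m ⊗ m, r(k, m, m), k ⊗ m ⊗ m ⊗ m), k ⊗ r(k, m, k) ⊕ m ⊗ r(k, m, k) ⊕ m ⊗ r(k, m, k)), k ⊗ k ⊗ k ⊗ m ⊗ m ⊗ m ⊗ r(m, m, k) ⊕ m)

Derivation:
Left:  m ⊕ k ⊕ (m ⊕ r(r(r(k, k, m) ⊕ m ⊕ m ⊕ m ⊕ m ⊕ r(k, k, k) ⊕ k, k ⊗ r(m, m, k) ⊗ r(m, k, k) ⊗ m, m ⊗ k ⊗ m ⊕ m ⊗ m), r(r(r(m, k, m), r(k, k, k), r(k, k, k)), r(m ⊗ (k ⊗ k) ⊗ m, m ⊗ m ⊗ k ⊗ m, r(k, m, m)), k ⊗ r(k, m, k) ⊕ r(k, m, k) ⊗ m ⊕ r(k, m, k) ⊗ m), k ⊗ k ⊗ k ⊗ m ⊗ (m ⊗ m) ⊗ r(m, m, k) ⊕ m)) ⊕ k ⊕ m
  Flatten:  m ⊕ k ⊕ m ⊕ r(r(k ⊕ m ⊕ m ⊕ m ⊕ m ⊕ r(k, k, k) ⊕ r(k, k, m), k ⊗ m ⊗ r(m, k, k) ⊗ r(m, m, k), k ⊗ m ⊗ m ⊕ m ⊗ m), r(r(r(m, k, m), r(k, k, k), r(k, k, k)), r(k ⊗ k ⊗ m ⊗ m, k ⊗ m ⊗ m ⊗ m, r(k, m, m)), k ⊗ r(k, m, k) ⊕ m ⊗ r(k, m, k) ⊕ m ⊗ r(k, m, k)), k ⊗ k ⊗ k ⊗ m ⊗ m ⊗ m ⊗ r(m, m, k) ⊕ m) ⊕ k ⊕ m
  Order the arguments:  k ⊕ k ⊕ m ⊕ m ⊕ m ⊕ r(r(k ⊕ m ⊕ m ⊕ m ⊕ m ⊕ r(k, k, k) ⊕ r(k, k, m), k ⊗ m ⊗ r(m, k, k) ⊗ r(m, m, k), k ⊗ m ⊗ m ⊕ m ⊗ m), r(r(r(m, k, m), r(k, k, k), r(k, k, k)), r(k ⊗ k ⊗ m ⊗ m, k ⊗ m ⊗ m ⊗ m, r(k, m, m)), k ⊗ r(k, m, k) ⊕ m ⊗ r(k, m, k) ⊕ m ⊗ r(k, m, k)), k ⊗ k ⊗ k ⊗ m ⊗ m ⊗ m ⊗ r(m, m, k) ⊕ m)
Right:  k ⊕ (m ⊕ m) ⊕ k ⊕ m ⊕ r(r(m ⊕ m ⊕ k ⊕ (r(k, k, k) ⊕ (m ⊕ r(k, k, m))) ⊕ m, r(m, m, k) ⊗ r(m, k, k) ⊗ k ⊗ m, m ⊗ m ⊕ m ⊗ (m ⊗ k)), r(r(r(m, k, m), r(k, k, k), r(k, k, k)), r(((m ⊗ k) ⊗ k) ⊗ m, r(k, m, m), m ⊗ m ⊗ k ⊗ m), m ⊗ r(k, m, k) ⊕ m ⊗ r(k, m, k) ⊕ k ⊗ r(k, m, k)), m ⊕ r(m, m, k) ⊗ m ⊗ k ⊗ k ⊗ m ⊗ k ⊗ m)
  Merge nested applications:  k ⊕ m ⊕ m ⊕ k ⊕ m ⊕ r(r(k ⊕ m ⊕ m ⊕ m ⊕ m ⊕ r(k, k, k) ⊕ r(k, k, m), k ⊗ m ⊗ r(m, k, k) ⊗ r(m, m, k), k ⊗ m ⊗ m ⊕ m ⊗ m), r(r(r(m, k, m), r(k, k, k), r(k, k, k)), r(k ⊗ k ⊗ m ⊗ m, r(k, m, m), k ⊗ m ⊗ m ⊗ m), k ⊗ r(k, m, k) ⊕ m ⊗ r(k, m, k) ⊕ m ⊗ r(k, m, k)), k ⊗ k ⊗ k ⊗ m ⊗ m ⊗ m ⊗ r(m, m, k) ⊕ m)
  Sort arguments:  k ⊕ k ⊕ m ⊕ m ⊕ m ⊕ r(r(k ⊕ m ⊕ m ⊕ m ⊕ m ⊕ r(k, k, k) ⊕ r(k, k, m), k ⊗ m ⊗ r(m, k, k) ⊗ r(m, m, k), k ⊗ m ⊗ m ⊕ m ⊗ m), r(r(r(m, k, m), r(k, k, k), r(k, k, k)), r(k ⊗ k ⊗ m ⊗ m, r(k, m, m), k ⊗ m ⊗ m ⊗ m), k ⊗ r(k, m, k) ⊕ m ⊗ r(k, m, k) ⊕ m ⊗ r(k, m, k)), k ⊗ k ⊗ k ⊗ m ⊗ m ⊗ m ⊗ r(m, m, k) ⊕ m)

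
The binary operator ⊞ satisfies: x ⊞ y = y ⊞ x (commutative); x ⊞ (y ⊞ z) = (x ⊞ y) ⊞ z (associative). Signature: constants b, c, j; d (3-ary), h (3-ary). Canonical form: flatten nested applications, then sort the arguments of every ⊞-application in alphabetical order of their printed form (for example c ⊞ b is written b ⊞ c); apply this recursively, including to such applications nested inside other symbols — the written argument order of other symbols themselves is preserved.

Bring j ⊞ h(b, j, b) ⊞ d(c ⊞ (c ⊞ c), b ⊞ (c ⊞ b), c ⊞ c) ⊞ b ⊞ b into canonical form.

Answer: b ⊞ b ⊞ d(c ⊞ c ⊞ c, b ⊞ b ⊞ c, c ⊞ c) ⊞ h(b, j, b) ⊞ j

Derivation:
Inside:  d(c ⊞ (c ⊞ c), b ⊞ (c ⊞ b), c ⊞ c)  →  d(c ⊞ c ⊞ c, b ⊞ b ⊞ c, c ⊞ c)
Sort:  b ⊞ b ⊞ d(c ⊞ c ⊞ c, b ⊞ b ⊞ c, c ⊞ c) ⊞ h(b, j, b) ⊞ j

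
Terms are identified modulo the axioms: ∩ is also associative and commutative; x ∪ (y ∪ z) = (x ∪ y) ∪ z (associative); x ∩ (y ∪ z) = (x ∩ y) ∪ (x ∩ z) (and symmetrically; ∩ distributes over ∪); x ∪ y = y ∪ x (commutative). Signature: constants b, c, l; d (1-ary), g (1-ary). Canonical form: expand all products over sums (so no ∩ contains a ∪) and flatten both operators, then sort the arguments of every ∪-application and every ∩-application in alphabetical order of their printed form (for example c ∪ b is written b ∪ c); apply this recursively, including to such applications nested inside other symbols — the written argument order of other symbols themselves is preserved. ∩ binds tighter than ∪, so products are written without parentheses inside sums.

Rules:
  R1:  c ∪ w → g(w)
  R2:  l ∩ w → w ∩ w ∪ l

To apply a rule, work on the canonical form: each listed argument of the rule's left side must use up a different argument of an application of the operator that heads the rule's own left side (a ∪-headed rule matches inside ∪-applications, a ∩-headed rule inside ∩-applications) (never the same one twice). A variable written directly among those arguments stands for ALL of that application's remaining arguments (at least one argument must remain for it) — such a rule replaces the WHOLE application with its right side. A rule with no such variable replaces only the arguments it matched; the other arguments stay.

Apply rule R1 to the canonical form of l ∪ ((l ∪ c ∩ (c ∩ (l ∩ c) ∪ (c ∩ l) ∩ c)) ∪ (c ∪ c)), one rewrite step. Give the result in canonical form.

Answer: g(c ∪ c ∩ c ∩ c ∩ l ∪ c ∩ c ∩ c ∩ l ∪ l ∪ l)

Derivation:
Canonical form:  c ∪ c ∪ c ∩ c ∩ c ∩ l ∪ c ∩ c ∩ c ∩ l ∪ l ∪ l
R1 matches:  uses c;  w := c ∪ c ∩ c ∩ c ∩ l ∪ c ∩ c ∩ c ∩ l ∪ l ∪ l
The variable takes the whole remainder — replace the entire application.
Giving:  g(c ∪ c ∩ c ∩ c ∩ l ∪ c ∩ c ∩ c ∩ l ∪ l ∪ l)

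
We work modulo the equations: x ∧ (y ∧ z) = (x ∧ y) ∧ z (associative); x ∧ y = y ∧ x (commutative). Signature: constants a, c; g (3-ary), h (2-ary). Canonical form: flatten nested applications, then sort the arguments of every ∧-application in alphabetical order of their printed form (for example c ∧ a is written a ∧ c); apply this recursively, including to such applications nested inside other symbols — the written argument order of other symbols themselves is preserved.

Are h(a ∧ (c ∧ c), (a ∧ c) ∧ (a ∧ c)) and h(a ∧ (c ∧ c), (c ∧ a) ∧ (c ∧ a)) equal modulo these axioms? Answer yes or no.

Left:  h(a ∧ (c ∧ c), (a ∧ c) ∧ (a ∧ c))
  Descend into:  (a ∧ c) ∧ (a ∧ c)
  Flatten:  a ∧ c ∧ a ∧ c
  Sort arguments:  a ∧ a ∧ c ∧ c
  Reassemble:  h(a ∧ c ∧ c, a ∧ a ∧ c ∧ c)
Right:  h(a ∧ (c ∧ c), (c ∧ a) ∧ (c ∧ a))
  Work inside:  (c ∧ a) ∧ (c ∧ a)
  Flatten:  c ∧ a ∧ c ∧ a
  Sort arguments:  a ∧ a ∧ c ∧ c
  Put back:  h(a ∧ c ∧ c, a ∧ a ∧ c ∧ c)

Answer: yes — both canonical forms are h(a ∧ c ∧ c, a ∧ a ∧ c ∧ c)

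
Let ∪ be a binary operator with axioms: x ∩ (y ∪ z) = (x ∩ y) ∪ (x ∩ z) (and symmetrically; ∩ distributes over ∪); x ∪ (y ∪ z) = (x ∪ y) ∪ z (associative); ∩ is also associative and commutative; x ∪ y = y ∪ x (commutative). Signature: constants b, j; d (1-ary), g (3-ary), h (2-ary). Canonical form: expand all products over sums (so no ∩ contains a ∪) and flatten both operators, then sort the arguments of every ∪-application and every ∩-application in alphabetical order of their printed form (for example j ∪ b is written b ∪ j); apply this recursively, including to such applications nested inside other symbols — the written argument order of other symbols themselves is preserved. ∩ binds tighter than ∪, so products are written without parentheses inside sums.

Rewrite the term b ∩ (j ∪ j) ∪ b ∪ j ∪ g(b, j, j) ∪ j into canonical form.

Answer: b ∪ b ∩ j ∪ b ∩ j ∪ g(b, j, j) ∪ j ∪ j

Derivation:
Expand:  b ∩ j ∪ b ∩ j ∪ b ∪ j ∪ g(b, j, j) ∪ j
Sort:  b ∪ b ∩ j ∪ b ∩ j ∪ g(b, j, j) ∪ j ∪ j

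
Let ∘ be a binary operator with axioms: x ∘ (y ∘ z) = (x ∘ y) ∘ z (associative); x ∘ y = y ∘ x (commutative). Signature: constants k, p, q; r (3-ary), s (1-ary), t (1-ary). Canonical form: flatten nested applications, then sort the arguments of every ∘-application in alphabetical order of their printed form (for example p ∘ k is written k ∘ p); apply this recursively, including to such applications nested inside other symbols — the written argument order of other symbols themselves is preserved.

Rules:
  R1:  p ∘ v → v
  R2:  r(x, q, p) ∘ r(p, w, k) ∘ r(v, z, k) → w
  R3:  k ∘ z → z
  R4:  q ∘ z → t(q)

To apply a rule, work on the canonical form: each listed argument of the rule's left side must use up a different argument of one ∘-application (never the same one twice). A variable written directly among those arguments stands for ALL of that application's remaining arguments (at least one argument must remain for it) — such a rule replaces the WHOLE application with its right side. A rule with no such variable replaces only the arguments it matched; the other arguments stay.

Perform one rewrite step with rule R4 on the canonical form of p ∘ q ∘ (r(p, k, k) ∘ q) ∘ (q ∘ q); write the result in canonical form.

Answer: t(q)

Derivation:
Canonical form:  p ∘ q ∘ q ∘ q ∘ q ∘ r(p, k, k)
Match R4:  consume q;  z := p ∘ q ∘ q ∘ q ∘ r(p, k, k)
Every leftover argument binds to the variable; the entire application is replaced.
Result:  t(q)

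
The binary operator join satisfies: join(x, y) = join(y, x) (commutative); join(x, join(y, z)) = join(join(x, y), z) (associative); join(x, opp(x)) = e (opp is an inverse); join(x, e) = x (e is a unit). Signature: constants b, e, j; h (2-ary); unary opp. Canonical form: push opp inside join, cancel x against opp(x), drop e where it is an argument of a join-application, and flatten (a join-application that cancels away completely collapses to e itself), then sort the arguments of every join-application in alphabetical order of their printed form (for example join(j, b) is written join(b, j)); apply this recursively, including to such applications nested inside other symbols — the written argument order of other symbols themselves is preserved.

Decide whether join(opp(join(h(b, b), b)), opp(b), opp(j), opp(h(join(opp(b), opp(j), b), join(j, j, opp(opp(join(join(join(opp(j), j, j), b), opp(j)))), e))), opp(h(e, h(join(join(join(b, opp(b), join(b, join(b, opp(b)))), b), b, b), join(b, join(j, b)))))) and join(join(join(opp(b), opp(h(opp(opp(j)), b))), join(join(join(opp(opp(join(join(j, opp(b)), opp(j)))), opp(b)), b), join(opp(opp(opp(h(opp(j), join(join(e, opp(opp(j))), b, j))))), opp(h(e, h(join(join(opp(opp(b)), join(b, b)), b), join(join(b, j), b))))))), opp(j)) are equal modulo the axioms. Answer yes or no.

Answer: no — join(opp(b), opp(b), opp(h(b, b)), opp(h(e, h(join(b, b, b, b), join(b, b, j)))), opp(h(opp(j), join(b, j, j))), opp(j)) vs join(opp(b), opp(b), opp(h(e, h(join(b, b, b, b), join(b, b, j)))), opp(h(j, b)), opp(h(opp(j), join(b, j, j))), opp(j))

Derivation:
Left:  join(opp(join(h(b, b), b)), opp(b), opp(j), opp(h(join(opp(b), opp(j), b), join(j, j, opp(opp(join(join(join(opp(j), j, j), b), opp(j)))), e))), opp(h(e, h(join(join(join(b, opp(b), join(b, join(b, opp(b)))), b), b, b), join(b, join(j, b))))))
  Push opp inside:  distribute opp over join and collapse double opp
  Collect terms:  join(opp(h(b, b)), opp(b), opp(b), opp(j), opp(h(opp(j), join(b, j, j))), opp(h(e, h(join(b, b, b, b), join(b, b, j)))))
  Sort arguments:  join(opp(b), opp(b), opp(h(b, b)), opp(h(e, h(join(b, b, b, b), join(b, b, j)))), opp(h(opp(j), join(b, j, j))), opp(j))
Right:  join(join(join(opp(b), opp(h(opp(opp(j)), b))), join(join(join(opp(opp(join(join(j, opp(b)), opp(j)))), opp(b)), b), join(opp(opp(opp(h(opp(j), join(join(e, opp(opp(j))), b, j))))), opp(h(e, h(join(join(opp(opp(b)), join(b, b)), b), join(join(b, j), b))))))), opp(j))
  Push opp inside:  distribute opp over join and collapse double opp
  Collect terms:  join(opp(b), opp(b), opp(h(j, b)), opp(j), opp(h(opp(j), join(b, j, j))), opp(h(e, h(join(b, b, b, b), join(b, b, j)))))
  Order the arguments:  join(opp(b), opp(b), opp(h(e, h(join(b, b, b, b), join(b, b, j)))), opp(h(j, b)), opp(h(opp(j), join(b, j, j))), opp(j))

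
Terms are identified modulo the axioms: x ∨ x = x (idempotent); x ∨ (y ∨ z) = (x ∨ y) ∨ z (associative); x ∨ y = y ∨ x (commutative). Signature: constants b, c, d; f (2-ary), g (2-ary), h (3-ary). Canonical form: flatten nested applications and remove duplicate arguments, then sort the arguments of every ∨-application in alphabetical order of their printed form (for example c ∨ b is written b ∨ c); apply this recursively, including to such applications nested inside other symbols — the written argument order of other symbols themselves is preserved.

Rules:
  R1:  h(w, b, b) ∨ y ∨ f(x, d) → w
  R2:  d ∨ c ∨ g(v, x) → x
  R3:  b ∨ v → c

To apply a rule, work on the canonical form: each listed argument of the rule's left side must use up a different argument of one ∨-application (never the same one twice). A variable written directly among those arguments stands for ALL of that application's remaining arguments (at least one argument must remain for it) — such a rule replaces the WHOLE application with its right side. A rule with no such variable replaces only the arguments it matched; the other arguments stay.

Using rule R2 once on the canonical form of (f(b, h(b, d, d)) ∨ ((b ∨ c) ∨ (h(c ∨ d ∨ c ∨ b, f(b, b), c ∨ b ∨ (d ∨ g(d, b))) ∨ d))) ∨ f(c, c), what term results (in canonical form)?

Answer: b ∨ c ∨ d ∨ f(b, h(b, d, d)) ∨ f(c, c) ∨ h(b ∨ c ∨ d, f(b, b), b)

Derivation:
Canonical form:  b ∨ c ∨ d ∨ f(b, h(b, d, d)) ∨ f(c, c) ∨ h(b ∨ c ∨ d, f(b, b), b ∨ c ∨ d ∨ g(d, b))
R2 matches:  uses c, d, g(d, b);  v := d, x := b
New term:  b ∨ c ∨ d ∨ f(b, h(b, d, d)) ∨ f(c, c) ∨ h(b ∨ c ∨ d, f(b, b), b)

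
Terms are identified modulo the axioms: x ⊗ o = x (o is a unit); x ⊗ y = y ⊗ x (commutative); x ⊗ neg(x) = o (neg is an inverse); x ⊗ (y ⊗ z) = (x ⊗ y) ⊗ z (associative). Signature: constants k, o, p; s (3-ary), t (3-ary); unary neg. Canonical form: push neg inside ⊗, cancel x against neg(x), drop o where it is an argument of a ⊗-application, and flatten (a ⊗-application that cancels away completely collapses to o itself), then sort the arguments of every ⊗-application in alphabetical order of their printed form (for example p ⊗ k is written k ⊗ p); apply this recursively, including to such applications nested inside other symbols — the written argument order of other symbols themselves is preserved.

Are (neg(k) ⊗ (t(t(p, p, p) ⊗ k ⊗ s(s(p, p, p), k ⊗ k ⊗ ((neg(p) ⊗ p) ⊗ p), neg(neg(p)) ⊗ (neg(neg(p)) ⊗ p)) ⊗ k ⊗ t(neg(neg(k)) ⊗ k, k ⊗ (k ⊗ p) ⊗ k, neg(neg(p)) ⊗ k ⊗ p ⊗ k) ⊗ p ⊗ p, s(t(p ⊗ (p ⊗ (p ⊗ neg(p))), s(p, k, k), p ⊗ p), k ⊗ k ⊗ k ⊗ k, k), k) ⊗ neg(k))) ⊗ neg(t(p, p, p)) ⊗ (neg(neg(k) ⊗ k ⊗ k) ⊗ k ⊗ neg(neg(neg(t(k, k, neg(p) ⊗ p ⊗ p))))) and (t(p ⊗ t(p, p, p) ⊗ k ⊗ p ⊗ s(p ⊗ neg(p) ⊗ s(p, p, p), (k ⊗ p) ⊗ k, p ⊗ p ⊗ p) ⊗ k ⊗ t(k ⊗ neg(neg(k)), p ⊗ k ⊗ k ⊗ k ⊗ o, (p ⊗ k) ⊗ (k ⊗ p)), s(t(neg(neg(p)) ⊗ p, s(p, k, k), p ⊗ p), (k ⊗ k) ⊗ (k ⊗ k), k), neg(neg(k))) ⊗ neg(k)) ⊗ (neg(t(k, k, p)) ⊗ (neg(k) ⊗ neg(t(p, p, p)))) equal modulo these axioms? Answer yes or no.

Answer: yes — both canonical forms are neg(k) ⊗ neg(k) ⊗ neg(t(k, k, p)) ⊗ neg(t(p, p, p)) ⊗ t(k ⊗ k ⊗ p ⊗ p ⊗ s(s(p, p, p), k ⊗ k ⊗ p, p ⊗ p ⊗ p) ⊗ t(k ⊗ k, k ⊗ k ⊗ k ⊗ p, k ⊗ k ⊗ p ⊗ p) ⊗ t(p, p, p), s(t(p ⊗ p, s(p, k, k), p ⊗ p), k ⊗ k ⊗ k ⊗ k, k), k)

Derivation:
Left:  (neg(k) ⊗ (t(t(p, p, p) ⊗ k ⊗ s(s(p, p, p), k ⊗ k ⊗ ((neg(p) ⊗ p) ⊗ p), neg(neg(p)) ⊗ (neg(neg(p)) ⊗ p)) ⊗ k ⊗ t(neg(neg(k)) ⊗ k, k ⊗ (k ⊗ p) ⊗ k, neg(neg(p)) ⊗ k ⊗ p ⊗ k) ⊗ p ⊗ p, s(t(p ⊗ (p ⊗ (p ⊗ neg(p))), s(p, k, k), p ⊗ p), k ⊗ k ⊗ k ⊗ k, k), k) ⊗ neg(k))) ⊗ neg(t(p, p, p)) ⊗ (neg(neg(k) ⊗ k ⊗ k) ⊗ k ⊗ neg(neg(neg(t(k, k, neg(p) ⊗ p ⊗ p)))))
  Push neg inside:  distribute neg over ⊗ and collapse double neg
  Collect:  neg(k) ⊗ neg(k) ⊗ t(k ⊗ k ⊗ p ⊗ p ⊗ s(s(p, p, p), k ⊗ k ⊗ p, p ⊗ p ⊗ p) ⊗ t(k ⊗ k, k ⊗ k ⊗ k ⊗ p, k ⊗ k ⊗ p ⊗ p) ⊗ t(p, p, p), s(t(p ⊗ p, s(p, k, k), p ⊗ p), k ⊗ k ⊗ k ⊗ k, k), k) ⊗ neg(t(p, p, p)) ⊗ neg(t(k, k, p))
  Sort:  neg(k) ⊗ neg(k) ⊗ neg(t(k, k, p)) ⊗ neg(t(p, p, p)) ⊗ t(k ⊗ k ⊗ p ⊗ p ⊗ s(s(p, p, p), k ⊗ k ⊗ p, p ⊗ p ⊗ p) ⊗ t(k ⊗ k, k ⊗ k ⊗ k ⊗ p, k ⊗ k ⊗ p ⊗ p) ⊗ t(p, p, p), s(t(p ⊗ p, s(p, k, k), p ⊗ p), k ⊗ k ⊗ k ⊗ k, k), k)
Right:  (t(p ⊗ t(p, p, p) ⊗ k ⊗ p ⊗ s(p ⊗ neg(p) ⊗ s(p, p, p), (k ⊗ p) ⊗ k, p ⊗ p ⊗ p) ⊗ k ⊗ t(k ⊗ neg(neg(k)), p ⊗ k ⊗ k ⊗ k ⊗ o, (p ⊗ k) ⊗ (k ⊗ p)), s(t(neg(neg(p)) ⊗ p, s(p, k, k), p ⊗ p), (k ⊗ k) ⊗ (k ⊗ k), k), neg(neg(k))) ⊗ neg(k)) ⊗ (neg(t(k, k, p)) ⊗ (neg(k) ⊗ neg(t(p, p, p))))
  Push neg inside:  distribute neg over ⊗ and collapse double neg
  Collect:  t(k ⊗ k ⊗ p ⊗ p ⊗ s(s(p, p, p), k ⊗ k ⊗ p, p ⊗ p ⊗ p) ⊗ t(k ⊗ k, k ⊗ k ⊗ k ⊗ p, k ⊗ k ⊗ p ⊗ p) ⊗ t(p, p, p), s(t(p ⊗ p, s(p, k, k), p ⊗ p), k ⊗ k ⊗ k ⊗ k, k), k) ⊗ neg(k) ⊗ neg(k) ⊗ neg(t(k, k, p)) ⊗ neg(t(p, p, p))
  Sort:  neg(k) ⊗ neg(k) ⊗ neg(t(k, k, p)) ⊗ neg(t(p, p, p)) ⊗ t(k ⊗ k ⊗ p ⊗ p ⊗ s(s(p, p, p), k ⊗ k ⊗ p, p ⊗ p ⊗ p) ⊗ t(k ⊗ k, k ⊗ k ⊗ k ⊗ p, k ⊗ k ⊗ p ⊗ p) ⊗ t(p, p, p), s(t(p ⊗ p, s(p, k, k), p ⊗ p), k ⊗ k ⊗ k ⊗ k, k), k)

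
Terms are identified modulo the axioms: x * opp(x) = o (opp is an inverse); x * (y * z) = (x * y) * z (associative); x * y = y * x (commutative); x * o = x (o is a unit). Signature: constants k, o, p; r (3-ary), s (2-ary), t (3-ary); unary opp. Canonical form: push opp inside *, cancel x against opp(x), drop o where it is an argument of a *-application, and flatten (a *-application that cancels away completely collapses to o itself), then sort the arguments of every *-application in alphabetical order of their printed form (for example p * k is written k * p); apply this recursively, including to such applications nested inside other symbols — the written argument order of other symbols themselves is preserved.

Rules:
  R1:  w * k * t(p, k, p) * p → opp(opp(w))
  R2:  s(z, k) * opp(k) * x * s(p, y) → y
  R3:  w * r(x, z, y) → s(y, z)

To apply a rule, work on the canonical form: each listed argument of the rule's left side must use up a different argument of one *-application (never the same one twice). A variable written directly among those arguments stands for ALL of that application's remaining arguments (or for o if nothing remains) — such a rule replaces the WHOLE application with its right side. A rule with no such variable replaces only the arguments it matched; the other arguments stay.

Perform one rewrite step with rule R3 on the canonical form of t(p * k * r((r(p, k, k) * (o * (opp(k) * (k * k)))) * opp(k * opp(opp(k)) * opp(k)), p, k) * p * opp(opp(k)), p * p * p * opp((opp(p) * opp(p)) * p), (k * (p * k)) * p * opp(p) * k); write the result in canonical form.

Answer: t(s(k, p), p * p * p * p, k * k * k * p)

Derivation:
Canonical form:  t(k * k * p * p * r(r(p, k, k), p, k), p * p * p * p, k * k * k * p)
Match R3:  consume r(r(p, k, k), p, k);  w := k * k * p * p, x := r(p, k, k), y := k, z := p
The variable takes the whole remainder — replace the entire application.
Giving:  t(s(k, p), p * p * p * p, k * k * k * p)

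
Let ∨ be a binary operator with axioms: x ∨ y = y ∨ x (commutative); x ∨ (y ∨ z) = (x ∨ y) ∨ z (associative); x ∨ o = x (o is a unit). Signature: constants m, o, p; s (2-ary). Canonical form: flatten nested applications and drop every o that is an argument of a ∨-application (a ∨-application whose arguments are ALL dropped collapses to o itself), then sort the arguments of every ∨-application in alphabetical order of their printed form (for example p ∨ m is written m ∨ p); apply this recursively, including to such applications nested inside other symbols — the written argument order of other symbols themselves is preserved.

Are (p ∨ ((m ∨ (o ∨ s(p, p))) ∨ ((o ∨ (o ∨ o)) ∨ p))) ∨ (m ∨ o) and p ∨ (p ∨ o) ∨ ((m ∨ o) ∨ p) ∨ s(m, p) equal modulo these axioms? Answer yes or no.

Left:  (p ∨ ((m ∨ (o ∨ s(p, p))) ∨ ((o ∨ (o ∨ o)) ∨ p))) ∨ (m ∨ o)
  Merge nested applications:  p ∨ m ∨ o ∨ s(p, p) ∨ o ∨ o ∨ o ∨ p ∨ m ∨ o
  Drop the unit:  drop o (×5)
  Sort:  m ∨ m ∨ p ∨ p ∨ s(p, p)
Right:  p ∨ (p ∨ o) ∨ ((m ∨ o) ∨ p) ∨ s(m, p)
  Un-nest:  p ∨ p ∨ o ∨ m ∨ o ∨ p ∨ s(m, p)
  Units out:  drop o (×2)
  Sort:  m ∨ p ∨ p ∨ p ∨ s(m, p)

Answer: no — m ∨ m ∨ p ∨ p ∨ s(p, p) vs m ∨ p ∨ p ∨ p ∨ s(m, p)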